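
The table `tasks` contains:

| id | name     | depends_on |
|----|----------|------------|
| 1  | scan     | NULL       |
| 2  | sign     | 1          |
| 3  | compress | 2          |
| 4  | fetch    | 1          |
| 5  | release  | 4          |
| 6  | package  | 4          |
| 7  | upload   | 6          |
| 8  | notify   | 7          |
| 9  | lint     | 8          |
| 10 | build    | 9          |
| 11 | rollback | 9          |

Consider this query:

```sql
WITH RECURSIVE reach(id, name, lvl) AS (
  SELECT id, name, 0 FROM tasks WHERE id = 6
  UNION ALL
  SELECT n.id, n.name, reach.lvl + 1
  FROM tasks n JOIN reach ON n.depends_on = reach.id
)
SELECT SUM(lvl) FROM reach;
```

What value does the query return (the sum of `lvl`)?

14

Base: id=6 (package) at lvl 0.
Iteration 1: rows with depends_on in {6} -> upload (id 7, lvl 1).
Iteration 2: rows with depends_on in {7} -> notify (id 8, lvl 2).
Iteration 3: rows with depends_on in {8} -> lint (id 9, lvl 3).
Iteration 4: rows with depends_on in {9} -> build (id 10, lvl 4), rollback (id 11, lvl 4).
Iteration 5: no rows with depends_on in {10,11}; recursion stops.
SUM(lvl) = 0 + 1 + 2 + 3 + 4 + 4 = 14.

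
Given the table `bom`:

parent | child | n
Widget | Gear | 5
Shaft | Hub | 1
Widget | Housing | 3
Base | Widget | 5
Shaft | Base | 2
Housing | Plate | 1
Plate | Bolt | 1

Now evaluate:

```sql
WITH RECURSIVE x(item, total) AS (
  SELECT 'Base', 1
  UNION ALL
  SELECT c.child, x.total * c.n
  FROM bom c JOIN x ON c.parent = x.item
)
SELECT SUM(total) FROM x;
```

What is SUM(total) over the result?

76

Base: (Base, total=1).
Iteration 1: components of {Base} -> Widget = 1*5 = 5.
Iteration 2: components of {Widget} -> Gear = 5*5 = 25, Housing = 5*3 = 15.
Iteration 3: components of {Gear,Housing} -> Plate = 15*1 = 15.
Iteration 4: components of {Plate} -> Bolt = 15*1 = 15.
Iteration 5: no further components; recursion stops.
SUM(total) = 1 + 5 + 25 + 15 + 15 + 15 = 76.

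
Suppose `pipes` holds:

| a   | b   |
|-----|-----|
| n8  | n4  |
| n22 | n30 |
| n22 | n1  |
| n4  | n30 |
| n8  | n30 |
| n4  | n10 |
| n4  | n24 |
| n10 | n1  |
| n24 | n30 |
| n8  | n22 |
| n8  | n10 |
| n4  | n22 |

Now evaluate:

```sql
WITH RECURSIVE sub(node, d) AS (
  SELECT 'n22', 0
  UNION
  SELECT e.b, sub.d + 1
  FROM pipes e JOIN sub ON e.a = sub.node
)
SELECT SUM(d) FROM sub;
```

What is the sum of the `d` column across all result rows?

2

Base: (n22, d=0).
Iteration 1: edges from {n22} -> (n1, d=1), (n30, d=1).
Iteration 2: no outgoing edges from {n1,n30}; recursion stops.
SUM(d) = 0 + 1 + 1 = 2.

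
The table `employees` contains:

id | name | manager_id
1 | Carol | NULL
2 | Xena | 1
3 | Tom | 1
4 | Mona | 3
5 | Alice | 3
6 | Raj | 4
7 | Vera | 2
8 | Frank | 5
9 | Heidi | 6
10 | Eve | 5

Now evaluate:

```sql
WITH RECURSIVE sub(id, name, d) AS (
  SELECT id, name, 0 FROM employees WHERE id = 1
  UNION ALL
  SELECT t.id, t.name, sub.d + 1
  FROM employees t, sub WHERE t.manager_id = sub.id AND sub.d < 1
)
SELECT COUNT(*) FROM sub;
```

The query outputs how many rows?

3

Base: id=1 (Carol) at d 0.
Iteration 1: rows with manager_id in {1} -> Xena (id 2, d 1), Tom (id 3, d 1).
Iteration 2: d < 1 fails for all current rows; recursion stops.
Total rows emitted: 3.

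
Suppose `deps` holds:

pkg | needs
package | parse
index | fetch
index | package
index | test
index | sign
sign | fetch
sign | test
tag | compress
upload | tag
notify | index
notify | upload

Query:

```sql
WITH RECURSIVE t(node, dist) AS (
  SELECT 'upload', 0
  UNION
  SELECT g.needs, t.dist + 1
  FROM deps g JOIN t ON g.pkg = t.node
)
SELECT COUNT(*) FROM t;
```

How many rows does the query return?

Base: (upload, dist=0).
Iteration 1: edges from {upload} -> (tag, dist=1).
Iteration 2: edges from {tag} -> (compress, dist=2).
Iteration 3: no outgoing edges from {compress}; recursion stops.
Total rows emitted: 3.

3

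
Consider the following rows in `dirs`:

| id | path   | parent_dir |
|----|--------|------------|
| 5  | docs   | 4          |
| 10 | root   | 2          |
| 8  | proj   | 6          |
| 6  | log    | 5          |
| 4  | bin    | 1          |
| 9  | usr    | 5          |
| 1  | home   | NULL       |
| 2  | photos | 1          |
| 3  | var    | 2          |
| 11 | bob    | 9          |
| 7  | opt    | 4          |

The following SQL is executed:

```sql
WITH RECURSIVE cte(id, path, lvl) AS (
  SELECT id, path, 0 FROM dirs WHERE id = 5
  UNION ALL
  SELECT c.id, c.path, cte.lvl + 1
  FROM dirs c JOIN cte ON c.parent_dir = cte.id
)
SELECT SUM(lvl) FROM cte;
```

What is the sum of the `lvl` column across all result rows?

Base: id=5 (docs) at lvl 0.
Iteration 1: rows with parent_dir in {5} -> log (id 6, lvl 1), usr (id 9, lvl 1).
Iteration 2: rows with parent_dir in {6,9} -> proj (id 8, lvl 2), bob (id 11, lvl 2).
Iteration 3: no rows with parent_dir in {8,11}; recursion stops.
SUM(lvl) = 0 + 1 + 1 + 2 + 2 = 6.

6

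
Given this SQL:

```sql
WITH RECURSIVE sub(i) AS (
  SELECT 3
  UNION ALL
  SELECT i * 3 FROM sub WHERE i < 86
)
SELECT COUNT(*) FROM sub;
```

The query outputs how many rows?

Base: i=3.
Iteration 1: 3 < 86 holds -> i = 3 * 3 = 9.
Iteration 2: 9 < 86 holds -> i = 9 * 3 = 27.
Iteration 3: 27 < 86 holds -> i = 27 * 3 = 81.
Iteration 4: 81 < 86 holds -> i = 81 * 3 = 243.
Iteration 5: 243 < 86 fails; recursion stops.
Total rows emitted: 5.

5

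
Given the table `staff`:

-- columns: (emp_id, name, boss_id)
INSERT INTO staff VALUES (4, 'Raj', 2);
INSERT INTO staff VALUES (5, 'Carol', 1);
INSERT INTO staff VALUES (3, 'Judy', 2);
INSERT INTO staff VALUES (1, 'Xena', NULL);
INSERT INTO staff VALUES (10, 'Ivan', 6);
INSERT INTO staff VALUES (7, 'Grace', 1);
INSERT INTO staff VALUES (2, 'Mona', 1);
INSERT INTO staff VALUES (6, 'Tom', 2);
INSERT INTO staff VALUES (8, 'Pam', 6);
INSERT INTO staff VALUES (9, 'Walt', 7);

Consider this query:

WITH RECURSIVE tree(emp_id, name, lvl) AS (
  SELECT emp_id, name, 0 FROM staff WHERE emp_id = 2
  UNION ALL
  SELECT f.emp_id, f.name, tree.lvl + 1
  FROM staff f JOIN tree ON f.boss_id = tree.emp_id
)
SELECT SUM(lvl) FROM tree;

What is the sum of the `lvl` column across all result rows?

7

Base: emp_id=2 (Mona) at lvl 0.
Iteration 1: rows with boss_id in {2} -> Judy (id 3, lvl 1), Raj (id 4, lvl 1), Tom (id 6, lvl 1).
Iteration 2: rows with boss_id in {3,4,6} -> Pam (id 8, lvl 2), Ivan (id 10, lvl 2).
Iteration 3: no rows with boss_id in {8,10}; recursion stops.
SUM(lvl) = 0 + 1 + 1 + 1 + 2 + 2 = 7.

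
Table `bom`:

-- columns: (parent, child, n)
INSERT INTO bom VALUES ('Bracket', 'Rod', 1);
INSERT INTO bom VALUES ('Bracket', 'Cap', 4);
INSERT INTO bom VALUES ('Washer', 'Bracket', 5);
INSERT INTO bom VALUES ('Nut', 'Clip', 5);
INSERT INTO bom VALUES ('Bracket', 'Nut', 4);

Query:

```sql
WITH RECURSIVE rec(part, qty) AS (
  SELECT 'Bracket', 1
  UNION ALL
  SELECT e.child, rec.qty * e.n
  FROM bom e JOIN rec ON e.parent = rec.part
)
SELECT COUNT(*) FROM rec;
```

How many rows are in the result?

5

Base: (Bracket, qty=1).
Iteration 1: components of {Bracket} -> Cap = 1*4 = 4, Nut = 1*4 = 4, Rod = 1*1 = 1.
Iteration 2: components of {Cap,Nut,Rod} -> Clip = 4*5 = 20.
Iteration 3: no further components; recursion stops.
Total rows emitted: 5.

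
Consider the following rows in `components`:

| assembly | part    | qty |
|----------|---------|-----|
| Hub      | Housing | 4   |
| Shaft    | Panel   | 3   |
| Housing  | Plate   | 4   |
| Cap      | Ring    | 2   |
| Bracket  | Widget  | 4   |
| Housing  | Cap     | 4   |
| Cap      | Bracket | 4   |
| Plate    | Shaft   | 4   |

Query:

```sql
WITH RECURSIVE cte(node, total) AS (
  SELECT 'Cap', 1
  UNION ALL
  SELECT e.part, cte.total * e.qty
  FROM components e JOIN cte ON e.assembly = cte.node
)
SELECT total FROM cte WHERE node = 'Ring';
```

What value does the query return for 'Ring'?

2

Base: (Cap, total=1).
Iteration 1: components of {Cap} -> Bracket = 1*4 = 4, Ring = 1*2 = 2.
Iteration 2: components of {Bracket,Ring} -> Widget = 4*4 = 16.
Iteration 3: no further components; recursion stops.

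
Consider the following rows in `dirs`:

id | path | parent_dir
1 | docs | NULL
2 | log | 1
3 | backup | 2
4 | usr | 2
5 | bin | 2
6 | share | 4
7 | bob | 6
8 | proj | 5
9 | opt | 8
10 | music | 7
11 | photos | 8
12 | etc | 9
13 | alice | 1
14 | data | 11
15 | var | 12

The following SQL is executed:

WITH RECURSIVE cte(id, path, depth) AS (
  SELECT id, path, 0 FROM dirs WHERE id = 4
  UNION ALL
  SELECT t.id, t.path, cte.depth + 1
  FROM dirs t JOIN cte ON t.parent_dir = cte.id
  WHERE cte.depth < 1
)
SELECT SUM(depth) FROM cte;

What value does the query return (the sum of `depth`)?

1

Base: id=4 (usr) at depth 0.
Iteration 1: rows with parent_dir in {4} -> share (id 6, depth 1).
Iteration 2: depth < 1 fails for all current rows; recursion stops.
SUM(depth) = 0 + 1 = 1.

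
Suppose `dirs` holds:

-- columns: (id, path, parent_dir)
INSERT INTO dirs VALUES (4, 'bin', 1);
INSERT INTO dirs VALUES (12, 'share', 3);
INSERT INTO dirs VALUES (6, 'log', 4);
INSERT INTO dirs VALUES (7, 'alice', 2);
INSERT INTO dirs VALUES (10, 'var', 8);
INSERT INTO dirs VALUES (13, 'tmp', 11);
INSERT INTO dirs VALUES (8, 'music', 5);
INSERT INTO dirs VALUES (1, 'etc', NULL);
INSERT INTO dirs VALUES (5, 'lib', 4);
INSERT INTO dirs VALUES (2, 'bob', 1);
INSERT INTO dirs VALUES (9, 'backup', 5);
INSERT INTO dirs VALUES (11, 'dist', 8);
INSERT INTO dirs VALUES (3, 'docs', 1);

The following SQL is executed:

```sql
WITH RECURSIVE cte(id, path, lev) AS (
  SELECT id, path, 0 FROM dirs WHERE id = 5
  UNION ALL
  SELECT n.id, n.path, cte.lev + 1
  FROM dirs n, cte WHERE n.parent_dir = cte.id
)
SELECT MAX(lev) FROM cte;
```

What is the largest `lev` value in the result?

Base: id=5 (lib) at lev 0.
Iteration 1: rows with parent_dir in {5} -> music (id 8, lev 1), backup (id 9, lev 1).
Iteration 2: rows with parent_dir in {8,9} -> var (id 10, lev 2), dist (id 11, lev 2).
Iteration 3: rows with parent_dir in {10,11} -> tmp (id 13, lev 3).
Iteration 4: no rows with parent_dir in {13}; recursion stops.
lev values: 0, 1, 1, 2, 2, 3; the maximum is 3.

3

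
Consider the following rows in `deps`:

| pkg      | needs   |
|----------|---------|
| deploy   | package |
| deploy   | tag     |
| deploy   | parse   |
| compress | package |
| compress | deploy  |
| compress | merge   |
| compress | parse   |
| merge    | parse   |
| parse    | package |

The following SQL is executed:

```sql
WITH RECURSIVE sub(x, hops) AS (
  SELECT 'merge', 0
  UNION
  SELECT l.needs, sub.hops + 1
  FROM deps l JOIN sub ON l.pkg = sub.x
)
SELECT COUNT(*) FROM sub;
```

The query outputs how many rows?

Base: (merge, hops=0).
Iteration 1: edges from {merge} -> (parse, hops=1).
Iteration 2: edges from {parse} -> (package, hops=2).
Iteration 3: no outgoing edges from {package}; recursion stops.
Total rows emitted: 3.

3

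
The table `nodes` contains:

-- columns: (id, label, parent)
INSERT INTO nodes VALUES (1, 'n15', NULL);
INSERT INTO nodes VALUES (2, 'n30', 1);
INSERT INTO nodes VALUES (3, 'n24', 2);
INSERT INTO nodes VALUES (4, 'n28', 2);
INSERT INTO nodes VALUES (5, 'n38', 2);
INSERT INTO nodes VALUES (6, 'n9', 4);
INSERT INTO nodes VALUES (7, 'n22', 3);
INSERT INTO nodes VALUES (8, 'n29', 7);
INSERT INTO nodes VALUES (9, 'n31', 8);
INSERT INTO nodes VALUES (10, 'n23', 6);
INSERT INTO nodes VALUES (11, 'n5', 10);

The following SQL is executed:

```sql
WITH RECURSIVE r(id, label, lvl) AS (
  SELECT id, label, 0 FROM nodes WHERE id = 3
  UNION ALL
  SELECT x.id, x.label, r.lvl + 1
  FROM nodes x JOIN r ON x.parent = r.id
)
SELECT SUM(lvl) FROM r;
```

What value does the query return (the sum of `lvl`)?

Base: id=3 (n24) at lvl 0.
Iteration 1: rows with parent in {3} -> n22 (id 7, lvl 1).
Iteration 2: rows with parent in {7} -> n29 (id 8, lvl 2).
Iteration 3: rows with parent in {8} -> n31 (id 9, lvl 3).
Iteration 4: no rows with parent in {9}; recursion stops.
SUM(lvl) = 0 + 1 + 2 + 3 = 6.

6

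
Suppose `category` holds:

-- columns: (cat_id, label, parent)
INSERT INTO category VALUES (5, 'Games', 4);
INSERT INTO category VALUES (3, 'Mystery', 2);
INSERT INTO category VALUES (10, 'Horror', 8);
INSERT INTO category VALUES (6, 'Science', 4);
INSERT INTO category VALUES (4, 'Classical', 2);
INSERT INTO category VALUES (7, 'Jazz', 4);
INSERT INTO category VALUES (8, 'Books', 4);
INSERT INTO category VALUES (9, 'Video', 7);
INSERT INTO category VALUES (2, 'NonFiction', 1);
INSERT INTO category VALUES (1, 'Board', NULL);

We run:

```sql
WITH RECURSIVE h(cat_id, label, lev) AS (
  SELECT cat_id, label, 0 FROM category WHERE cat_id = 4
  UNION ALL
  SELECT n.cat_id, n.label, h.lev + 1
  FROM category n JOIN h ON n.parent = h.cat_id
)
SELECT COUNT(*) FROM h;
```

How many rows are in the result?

Base: cat_id=4 (Classical) at lev 0.
Iteration 1: rows with parent in {4} -> Games (id 5, lev 1), Science (id 6, lev 1), Jazz (id 7, lev 1), Books (id 8, lev 1).
Iteration 2: rows with parent in {5,6,7,8} -> Video (id 9, lev 2), Horror (id 10, lev 2).
Iteration 3: no rows with parent in {9,10}; recursion stops.
Total rows emitted: 7.

7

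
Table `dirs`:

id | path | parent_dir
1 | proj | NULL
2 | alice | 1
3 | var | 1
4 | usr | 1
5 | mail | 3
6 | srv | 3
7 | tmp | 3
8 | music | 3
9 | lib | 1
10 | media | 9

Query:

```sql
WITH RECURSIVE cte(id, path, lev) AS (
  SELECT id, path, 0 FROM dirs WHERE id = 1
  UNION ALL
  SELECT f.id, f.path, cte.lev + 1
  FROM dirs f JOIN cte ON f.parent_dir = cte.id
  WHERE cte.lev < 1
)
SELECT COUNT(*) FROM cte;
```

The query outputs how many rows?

Base: id=1 (proj) at lev 0.
Iteration 1: rows with parent_dir in {1} -> alice (id 2, lev 1), var (id 3, lev 1), usr (id 4, lev 1), lib (id 9, lev 1).
Iteration 2: lev < 1 fails for all current rows; recursion stops.
Total rows emitted: 5.

5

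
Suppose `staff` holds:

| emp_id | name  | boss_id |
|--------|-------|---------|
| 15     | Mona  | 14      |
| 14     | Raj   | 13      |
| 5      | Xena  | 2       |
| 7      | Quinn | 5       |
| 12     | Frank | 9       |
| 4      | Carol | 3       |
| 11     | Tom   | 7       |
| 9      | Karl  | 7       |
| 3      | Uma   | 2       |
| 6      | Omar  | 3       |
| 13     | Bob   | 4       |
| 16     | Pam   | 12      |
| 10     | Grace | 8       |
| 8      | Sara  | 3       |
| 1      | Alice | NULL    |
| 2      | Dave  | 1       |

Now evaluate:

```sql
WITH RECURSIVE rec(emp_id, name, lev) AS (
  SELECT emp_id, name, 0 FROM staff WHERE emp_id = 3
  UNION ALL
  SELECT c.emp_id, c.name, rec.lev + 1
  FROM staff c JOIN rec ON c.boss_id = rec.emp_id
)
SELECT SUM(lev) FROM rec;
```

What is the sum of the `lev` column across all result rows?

14

Base: emp_id=3 (Uma) at lev 0.
Iteration 1: rows with boss_id in {3} -> Carol (id 4, lev 1), Omar (id 6, lev 1), Sara (id 8, lev 1).
Iteration 2: rows with boss_id in {4,6,8} -> Grace (id 10, lev 2), Bob (id 13, lev 2).
Iteration 3: rows with boss_id in {10,13} -> Raj (id 14, lev 3).
Iteration 4: rows with boss_id in {14} -> Mona (id 15, lev 4).
Iteration 5: no rows with boss_id in {15}; recursion stops.
SUM(lev) = 0 + 1 + 1 + 1 + 2 + 2 + 3 + 4 = 14.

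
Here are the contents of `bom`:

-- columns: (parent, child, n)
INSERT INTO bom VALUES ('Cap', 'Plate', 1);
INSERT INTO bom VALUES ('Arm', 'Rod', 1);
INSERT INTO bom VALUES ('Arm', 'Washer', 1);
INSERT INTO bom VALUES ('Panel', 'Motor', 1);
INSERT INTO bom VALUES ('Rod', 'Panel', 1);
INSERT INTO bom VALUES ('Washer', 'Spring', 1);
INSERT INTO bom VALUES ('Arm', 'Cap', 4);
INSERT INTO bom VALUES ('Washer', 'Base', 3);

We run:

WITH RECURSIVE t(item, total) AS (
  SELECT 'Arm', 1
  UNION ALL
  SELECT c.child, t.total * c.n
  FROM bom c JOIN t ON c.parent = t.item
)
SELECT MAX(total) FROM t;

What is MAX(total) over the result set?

Base: (Arm, total=1).
Iteration 1: components of {Arm} -> Cap = 1*4 = 4, Rod = 1*1 = 1, Washer = 1*1 = 1.
Iteration 2: components of {Cap,Rod,Washer} -> Base = 1*3 = 3, Panel = 1*1 = 1, Plate = 4*1 = 4, Spring = 1*1 = 1.
Iteration 3: components of {Base,Panel,Plate,Spring} -> Motor = 1*1 = 1.
Iteration 4: no further components; recursion stops.
total values: 1, 1, 1, 4, 1, 3, 1, 4, 1; the maximum is 4.

4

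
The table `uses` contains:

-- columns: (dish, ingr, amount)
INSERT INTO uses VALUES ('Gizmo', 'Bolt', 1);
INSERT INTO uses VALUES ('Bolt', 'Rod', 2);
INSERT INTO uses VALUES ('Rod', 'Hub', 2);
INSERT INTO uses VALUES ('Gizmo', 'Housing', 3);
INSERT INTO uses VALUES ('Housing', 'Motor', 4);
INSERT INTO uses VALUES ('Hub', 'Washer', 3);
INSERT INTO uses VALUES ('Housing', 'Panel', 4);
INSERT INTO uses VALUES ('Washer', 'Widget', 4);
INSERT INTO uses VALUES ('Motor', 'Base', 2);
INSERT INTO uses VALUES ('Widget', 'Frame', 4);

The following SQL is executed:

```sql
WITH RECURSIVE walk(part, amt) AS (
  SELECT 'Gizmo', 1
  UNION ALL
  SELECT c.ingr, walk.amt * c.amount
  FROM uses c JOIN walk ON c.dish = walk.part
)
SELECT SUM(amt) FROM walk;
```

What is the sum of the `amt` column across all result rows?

Base: (Gizmo, amt=1).
Iteration 1: components of {Gizmo} -> Bolt = 1*1 = 1, Housing = 1*3 = 3.
Iteration 2: components of {Bolt,Housing} -> Motor = 3*4 = 12, Panel = 3*4 = 12, Rod = 1*2 = 2.
Iteration 3: components of {Motor,Panel,Rod} -> Base = 12*2 = 24, Hub = 2*2 = 4.
Iteration 4: components of {Base,Hub} -> Washer = 4*3 = 12.
Iteration 5: components of {Washer} -> Widget = 12*4 = 48.
Iteration 6: components of {Widget} -> Frame = 48*4 = 192.
Iteration 7: no further components; recursion stops.
SUM(amt) = 1 + 1 + 3 + 2 + 12 + 12 + 4 + 24 + 12 + 48 + 192 = 311.

311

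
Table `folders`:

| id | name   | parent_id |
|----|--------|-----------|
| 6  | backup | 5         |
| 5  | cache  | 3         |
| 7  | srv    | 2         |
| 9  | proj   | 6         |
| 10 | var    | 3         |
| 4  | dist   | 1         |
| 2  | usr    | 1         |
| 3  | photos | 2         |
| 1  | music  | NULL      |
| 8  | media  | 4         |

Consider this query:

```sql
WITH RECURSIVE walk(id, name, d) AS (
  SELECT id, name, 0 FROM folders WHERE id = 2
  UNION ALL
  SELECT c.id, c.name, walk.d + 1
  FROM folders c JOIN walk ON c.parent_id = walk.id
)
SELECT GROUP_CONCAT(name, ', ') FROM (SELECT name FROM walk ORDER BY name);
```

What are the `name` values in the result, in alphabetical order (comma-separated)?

Base: id=2 (usr) at d 0.
Iteration 1: rows with parent_id in {2} -> photos (id 3, d 1), srv (id 7, d 1).
Iteration 2: rows with parent_id in {3,7} -> cache (id 5, d 2), var (id 10, d 2).
Iteration 3: rows with parent_id in {5,10} -> backup (id 6, d 3).
Iteration 4: rows with parent_id in {6} -> proj (id 9, d 4).
Iteration 5: no rows with parent_id in {9}; recursion stops.

backup, cache, photos, proj, srv, usr, var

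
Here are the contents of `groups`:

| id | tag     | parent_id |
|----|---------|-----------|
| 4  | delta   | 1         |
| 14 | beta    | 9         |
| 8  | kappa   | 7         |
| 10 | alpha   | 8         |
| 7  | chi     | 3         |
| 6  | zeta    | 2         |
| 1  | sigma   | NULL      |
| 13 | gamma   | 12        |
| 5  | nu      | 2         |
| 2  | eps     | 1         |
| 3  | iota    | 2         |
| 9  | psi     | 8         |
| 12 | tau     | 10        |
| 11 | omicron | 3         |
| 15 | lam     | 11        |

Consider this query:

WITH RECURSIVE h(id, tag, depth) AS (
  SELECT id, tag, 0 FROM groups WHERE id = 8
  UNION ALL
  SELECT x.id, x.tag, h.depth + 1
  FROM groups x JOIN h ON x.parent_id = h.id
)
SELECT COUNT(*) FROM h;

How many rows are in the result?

Base: id=8 (kappa) at depth 0.
Iteration 1: rows with parent_id in {8} -> psi (id 9, depth 1), alpha (id 10, depth 1).
Iteration 2: rows with parent_id in {9,10} -> tau (id 12, depth 2), beta (id 14, depth 2).
Iteration 3: rows with parent_id in {12,14} -> gamma (id 13, depth 3).
Iteration 4: no rows with parent_id in {13}; recursion stops.
Total rows emitted: 6.

6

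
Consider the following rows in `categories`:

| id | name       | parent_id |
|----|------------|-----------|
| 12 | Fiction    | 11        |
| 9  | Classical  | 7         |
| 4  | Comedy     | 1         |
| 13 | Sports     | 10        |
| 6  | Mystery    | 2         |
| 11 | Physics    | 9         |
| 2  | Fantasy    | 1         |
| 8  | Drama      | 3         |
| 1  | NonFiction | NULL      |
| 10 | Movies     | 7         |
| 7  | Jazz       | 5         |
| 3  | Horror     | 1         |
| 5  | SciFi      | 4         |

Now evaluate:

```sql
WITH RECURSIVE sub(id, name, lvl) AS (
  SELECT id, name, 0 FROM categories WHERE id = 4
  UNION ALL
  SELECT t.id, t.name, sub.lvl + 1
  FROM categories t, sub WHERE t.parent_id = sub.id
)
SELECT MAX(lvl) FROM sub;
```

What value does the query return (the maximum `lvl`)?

5

Base: id=4 (Comedy) at lvl 0.
Iteration 1: rows with parent_id in {4} -> SciFi (id 5, lvl 1).
Iteration 2: rows with parent_id in {5} -> Jazz (id 7, lvl 2).
Iteration 3: rows with parent_id in {7} -> Classical (id 9, lvl 3), Movies (id 10, lvl 3).
Iteration 4: rows with parent_id in {9,10} -> Physics (id 11, lvl 4), Sports (id 13, lvl 4).
Iteration 5: rows with parent_id in {11,13} -> Fiction (id 12, lvl 5).
Iteration 6: no rows with parent_id in {12}; recursion stops.
lvl values: 0, 1, 2, 3, 3, 4, 4, 5; the maximum is 5.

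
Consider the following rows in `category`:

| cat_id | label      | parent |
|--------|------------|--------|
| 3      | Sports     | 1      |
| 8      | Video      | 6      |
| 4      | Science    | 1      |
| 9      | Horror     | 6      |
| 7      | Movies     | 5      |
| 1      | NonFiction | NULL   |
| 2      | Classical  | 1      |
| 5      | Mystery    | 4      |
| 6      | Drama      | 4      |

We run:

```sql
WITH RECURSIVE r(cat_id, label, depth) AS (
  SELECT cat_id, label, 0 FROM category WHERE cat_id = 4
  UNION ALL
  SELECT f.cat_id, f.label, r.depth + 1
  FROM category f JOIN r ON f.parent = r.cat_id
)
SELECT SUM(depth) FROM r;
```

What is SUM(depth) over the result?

Base: cat_id=4 (Science) at depth 0.
Iteration 1: rows with parent in {4} -> Mystery (id 5, depth 1), Drama (id 6, depth 1).
Iteration 2: rows with parent in {5,6} -> Movies (id 7, depth 2), Video (id 8, depth 2), Horror (id 9, depth 2).
Iteration 3: no rows with parent in {7,8,9}; recursion stops.
SUM(depth) = 0 + 1 + 1 + 2 + 2 + 2 = 8.

8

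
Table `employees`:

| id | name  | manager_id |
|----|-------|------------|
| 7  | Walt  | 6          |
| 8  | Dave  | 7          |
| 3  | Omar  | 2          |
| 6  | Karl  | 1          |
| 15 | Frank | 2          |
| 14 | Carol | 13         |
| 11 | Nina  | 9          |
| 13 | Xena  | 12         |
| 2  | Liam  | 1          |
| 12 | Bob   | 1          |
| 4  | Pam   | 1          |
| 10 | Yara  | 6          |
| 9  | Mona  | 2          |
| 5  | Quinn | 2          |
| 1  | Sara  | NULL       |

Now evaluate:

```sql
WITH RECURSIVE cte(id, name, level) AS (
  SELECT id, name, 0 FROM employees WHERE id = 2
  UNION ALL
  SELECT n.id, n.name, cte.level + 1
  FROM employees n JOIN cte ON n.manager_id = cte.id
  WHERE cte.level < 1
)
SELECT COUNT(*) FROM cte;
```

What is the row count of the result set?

Base: id=2 (Liam) at level 0.
Iteration 1: rows with manager_id in {2} -> Omar (id 3, level 1), Quinn (id 5, level 1), Mona (id 9, level 1), Frank (id 15, level 1).
Iteration 2: level < 1 fails for all current rows; recursion stops.
Total rows emitted: 5.

5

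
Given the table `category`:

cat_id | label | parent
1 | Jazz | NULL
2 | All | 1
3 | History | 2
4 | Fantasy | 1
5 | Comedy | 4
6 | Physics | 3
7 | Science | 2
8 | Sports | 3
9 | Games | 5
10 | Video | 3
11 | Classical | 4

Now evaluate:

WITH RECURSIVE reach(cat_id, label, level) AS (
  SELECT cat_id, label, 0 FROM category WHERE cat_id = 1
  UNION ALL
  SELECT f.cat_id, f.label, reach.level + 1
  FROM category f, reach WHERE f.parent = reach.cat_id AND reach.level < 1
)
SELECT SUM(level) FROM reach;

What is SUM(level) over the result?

2

Base: cat_id=1 (Jazz) at level 0.
Iteration 1: rows with parent in {1} -> All (id 2, level 1), Fantasy (id 4, level 1).
Iteration 2: level < 1 fails for all current rows; recursion stops.
SUM(level) = 0 + 1 + 1 = 2.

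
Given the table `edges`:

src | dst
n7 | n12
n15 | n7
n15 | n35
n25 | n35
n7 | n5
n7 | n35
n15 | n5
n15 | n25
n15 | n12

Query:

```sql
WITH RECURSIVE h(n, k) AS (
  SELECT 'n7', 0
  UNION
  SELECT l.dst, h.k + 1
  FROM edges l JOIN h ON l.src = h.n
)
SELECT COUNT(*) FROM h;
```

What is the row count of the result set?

Base: (n7, k=0).
Iteration 1: edges from {n7} -> (n12, k=1), (n35, k=1), (n5, k=1).
Iteration 2: no outgoing edges from {n12,n35,n5}; recursion stops.
Total rows emitted: 4.

4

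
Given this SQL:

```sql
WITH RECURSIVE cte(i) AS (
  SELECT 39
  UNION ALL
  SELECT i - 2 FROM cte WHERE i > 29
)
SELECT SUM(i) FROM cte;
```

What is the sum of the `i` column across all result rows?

Base: i=39.
Iteration 1: 39 > 29 holds -> i = 39 - 2 = 37.
Iteration 2: 37 > 29 holds -> i = 37 - 2 = 35.
Iteration 3: 35 > 29 holds -> i = 35 - 2 = 33.
Iteration 4: 33 > 29 holds -> i = 33 - 2 = 31.
Iteration 5: 31 > 29 holds -> i = 31 - 2 = 29.
Iteration 6: 29 > 29 fails; recursion stops.
SUM(i) = 39 + 37 + 35 + 33 + 31 + 29 = 204.

204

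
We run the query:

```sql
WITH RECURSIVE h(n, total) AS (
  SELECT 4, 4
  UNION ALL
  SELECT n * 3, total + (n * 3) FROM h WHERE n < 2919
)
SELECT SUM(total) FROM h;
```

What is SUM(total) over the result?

Base: n=4, total=4.
Iteration 1: 4 < 2919 holds -> n = 4 * 3 = 12, total = 4 + 12 = 16.
Iteration 2: 12 < 2919 holds -> n = 12 * 3 = 36, total = 16 + 36 = 52.
Iteration 3: 36 < 2919 holds -> n = 36 * 3 = 108, total = 52 + 108 = 160.
Iteration 4: 108 < 2919 holds -> n = 108 * 3 = 324, total = 160 + 324 = 484.
Iteration 5: 324 < 2919 holds -> n = 324 * 3 = 972, total = 484 + 972 = 1456.
Iteration 6: 972 < 2919 holds -> n = 972 * 3 = 2916, total = 1456 + 2916 = 4372.
Iteration 7: 2916 < 2919 holds -> n = 2916 * 3 = 8748, total = 4372 + 8748 = 13120.
Iteration 8: 8748 < 2919 fails; recursion stops.
SUM(total) = 4 + 16 + 52 + 160 + 484 + 1456 + 4372 + 13120 = 19664.

19664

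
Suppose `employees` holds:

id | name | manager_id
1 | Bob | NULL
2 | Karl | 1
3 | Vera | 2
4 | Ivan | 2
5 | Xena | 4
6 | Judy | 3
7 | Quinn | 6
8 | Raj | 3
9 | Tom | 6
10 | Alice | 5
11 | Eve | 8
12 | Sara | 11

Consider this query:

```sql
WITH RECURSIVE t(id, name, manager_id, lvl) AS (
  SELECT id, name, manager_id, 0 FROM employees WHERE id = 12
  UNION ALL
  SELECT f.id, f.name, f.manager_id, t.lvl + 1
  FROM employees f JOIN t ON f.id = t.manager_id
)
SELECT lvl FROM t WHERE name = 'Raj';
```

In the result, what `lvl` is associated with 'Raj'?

Base: id=12 (Sara), manager_id=11, lvl 0.
Iteration 1: join on id=11 -> Eve (id 11, manager_id=8, lvl 1).
Iteration 2: join on id=8 -> Raj (id 8, manager_id=3, lvl 2).
Iteration 3: join on id=3 -> Vera (id 3, manager_id=2, lvl 3).
Iteration 4: join on id=2 -> Karl (id 2, manager_id=1, lvl 4).
Iteration 5: join on id=1 -> Bob (id 1, manager_id=NULL, lvl 5).
Iteration 6: manager_id is NULL; no match; recursion stops.

2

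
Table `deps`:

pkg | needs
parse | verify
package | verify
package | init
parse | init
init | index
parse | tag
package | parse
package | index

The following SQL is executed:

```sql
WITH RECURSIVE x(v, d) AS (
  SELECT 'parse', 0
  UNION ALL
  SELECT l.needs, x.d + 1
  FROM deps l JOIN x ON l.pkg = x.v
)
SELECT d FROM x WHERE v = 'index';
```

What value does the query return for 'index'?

Base: (parse, d=0).
Iteration 1: edges from {parse} -> (init, d=1), (tag, d=1), (verify, d=1).
Iteration 2: edges from {init,tag,verify} -> (index, d=2).
Iteration 3: no outgoing edges from {index}; recursion stops.

2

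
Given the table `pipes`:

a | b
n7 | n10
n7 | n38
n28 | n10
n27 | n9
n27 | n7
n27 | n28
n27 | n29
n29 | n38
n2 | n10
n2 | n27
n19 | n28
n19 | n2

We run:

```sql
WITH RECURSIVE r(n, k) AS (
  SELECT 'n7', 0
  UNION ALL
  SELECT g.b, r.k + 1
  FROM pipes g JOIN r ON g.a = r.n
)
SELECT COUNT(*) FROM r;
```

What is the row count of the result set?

3

Base: (n7, k=0).
Iteration 1: edges from {n7} -> (n10, k=1), (n38, k=1).
Iteration 2: no outgoing edges from {n10,n38}; recursion stops.
Total rows emitted: 3.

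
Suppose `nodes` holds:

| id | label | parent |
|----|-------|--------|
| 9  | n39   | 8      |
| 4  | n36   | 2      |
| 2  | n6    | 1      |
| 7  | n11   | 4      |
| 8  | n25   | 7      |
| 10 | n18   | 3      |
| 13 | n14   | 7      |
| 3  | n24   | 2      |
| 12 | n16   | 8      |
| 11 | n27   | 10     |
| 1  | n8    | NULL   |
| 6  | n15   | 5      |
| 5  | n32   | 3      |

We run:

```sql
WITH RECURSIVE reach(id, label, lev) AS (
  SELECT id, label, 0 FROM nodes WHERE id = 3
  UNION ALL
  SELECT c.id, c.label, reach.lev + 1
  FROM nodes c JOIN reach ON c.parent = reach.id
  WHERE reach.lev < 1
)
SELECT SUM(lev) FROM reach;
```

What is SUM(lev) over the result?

Base: id=3 (n24) at lev 0.
Iteration 1: rows with parent in {3} -> n32 (id 5, lev 1), n18 (id 10, lev 1).
Iteration 2: lev < 1 fails for all current rows; recursion stops.
SUM(lev) = 0 + 1 + 1 = 2.

2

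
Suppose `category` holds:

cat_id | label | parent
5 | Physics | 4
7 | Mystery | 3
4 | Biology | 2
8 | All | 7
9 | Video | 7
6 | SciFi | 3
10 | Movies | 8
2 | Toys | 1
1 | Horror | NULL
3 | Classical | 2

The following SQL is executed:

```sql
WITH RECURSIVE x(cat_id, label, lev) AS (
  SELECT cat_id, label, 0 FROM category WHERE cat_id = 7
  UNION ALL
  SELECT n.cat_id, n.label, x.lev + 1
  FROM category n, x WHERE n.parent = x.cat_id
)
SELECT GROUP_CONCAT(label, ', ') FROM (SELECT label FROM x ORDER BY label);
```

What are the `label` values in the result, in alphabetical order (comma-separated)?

All, Movies, Mystery, Video

Base: cat_id=7 (Mystery) at lev 0.
Iteration 1: rows with parent in {7} -> All (id 8, lev 1), Video (id 9, lev 1).
Iteration 2: rows with parent in {8,9} -> Movies (id 10, lev 2).
Iteration 3: no rows with parent in {10}; recursion stops.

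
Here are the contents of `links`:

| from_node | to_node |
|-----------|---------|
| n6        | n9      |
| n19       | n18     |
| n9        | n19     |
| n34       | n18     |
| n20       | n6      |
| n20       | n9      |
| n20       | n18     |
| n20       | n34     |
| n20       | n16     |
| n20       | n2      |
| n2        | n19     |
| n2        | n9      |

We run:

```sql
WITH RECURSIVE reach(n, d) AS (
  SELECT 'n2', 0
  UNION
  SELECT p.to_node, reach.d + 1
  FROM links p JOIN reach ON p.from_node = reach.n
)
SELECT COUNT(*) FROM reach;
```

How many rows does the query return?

Base: (n2, d=0).
Iteration 1: edges from {n2} -> (n19, d=1), (n9, d=1).
Iteration 2: edges from {n19,n9} -> (n18, d=2), (n19, d=2).
Iteration 3: edges from {n18,n19} -> (n18, d=3).
Iteration 4: no outgoing edges from {n18}; recursion stops.
Total rows emitted: 6.

6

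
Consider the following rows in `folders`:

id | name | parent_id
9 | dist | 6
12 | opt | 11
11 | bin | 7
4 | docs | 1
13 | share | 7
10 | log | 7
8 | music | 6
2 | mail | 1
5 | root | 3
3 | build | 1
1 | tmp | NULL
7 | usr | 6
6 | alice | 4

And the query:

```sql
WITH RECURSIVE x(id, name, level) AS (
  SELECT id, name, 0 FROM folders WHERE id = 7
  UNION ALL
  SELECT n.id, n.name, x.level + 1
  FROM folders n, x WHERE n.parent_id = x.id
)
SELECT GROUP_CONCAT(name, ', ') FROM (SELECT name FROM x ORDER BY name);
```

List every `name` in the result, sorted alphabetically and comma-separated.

bin, log, opt, share, usr

Base: id=7 (usr) at level 0.
Iteration 1: rows with parent_id in {7} -> log (id 10, level 1), bin (id 11, level 1), share (id 13, level 1).
Iteration 2: rows with parent_id in {10,11,13} -> opt (id 12, level 2).
Iteration 3: no rows with parent_id in {12}; recursion stops.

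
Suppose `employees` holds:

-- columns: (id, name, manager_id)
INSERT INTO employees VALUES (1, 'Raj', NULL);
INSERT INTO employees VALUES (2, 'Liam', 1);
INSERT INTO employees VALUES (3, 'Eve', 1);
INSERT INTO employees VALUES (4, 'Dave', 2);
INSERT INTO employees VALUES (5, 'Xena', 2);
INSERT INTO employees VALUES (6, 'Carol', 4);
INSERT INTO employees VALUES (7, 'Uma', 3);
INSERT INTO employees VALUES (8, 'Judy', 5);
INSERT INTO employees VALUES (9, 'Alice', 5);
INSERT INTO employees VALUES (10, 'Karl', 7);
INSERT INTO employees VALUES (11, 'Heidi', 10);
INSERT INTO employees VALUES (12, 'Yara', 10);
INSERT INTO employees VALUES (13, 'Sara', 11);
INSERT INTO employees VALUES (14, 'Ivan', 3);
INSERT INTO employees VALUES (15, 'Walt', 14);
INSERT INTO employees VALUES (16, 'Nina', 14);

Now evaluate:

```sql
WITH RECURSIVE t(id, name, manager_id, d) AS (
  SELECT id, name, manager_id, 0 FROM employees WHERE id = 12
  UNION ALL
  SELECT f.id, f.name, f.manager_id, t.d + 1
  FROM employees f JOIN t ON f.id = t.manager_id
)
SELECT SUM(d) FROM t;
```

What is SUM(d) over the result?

10

Base: id=12 (Yara), manager_id=10, d 0.
Iteration 1: join on id=10 -> Karl (id 10, manager_id=7, d 1).
Iteration 2: join on id=7 -> Uma (id 7, manager_id=3, d 2).
Iteration 3: join on id=3 -> Eve (id 3, manager_id=1, d 3).
Iteration 4: join on id=1 -> Raj (id 1, manager_id=NULL, d 4).
Iteration 5: manager_id is NULL; no match; recursion stops.
SUM(d) = 0 + 1 + 2 + 3 + 4 = 10.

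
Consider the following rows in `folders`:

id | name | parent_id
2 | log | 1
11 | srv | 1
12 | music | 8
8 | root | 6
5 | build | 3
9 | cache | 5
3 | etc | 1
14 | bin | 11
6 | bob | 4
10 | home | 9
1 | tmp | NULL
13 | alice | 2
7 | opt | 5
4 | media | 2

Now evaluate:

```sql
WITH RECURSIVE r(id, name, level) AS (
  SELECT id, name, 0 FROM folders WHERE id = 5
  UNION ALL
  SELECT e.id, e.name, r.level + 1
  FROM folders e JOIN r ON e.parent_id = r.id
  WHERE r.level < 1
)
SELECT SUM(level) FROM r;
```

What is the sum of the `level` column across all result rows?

2

Base: id=5 (build) at level 0.
Iteration 1: rows with parent_id in {5} -> opt (id 7, level 1), cache (id 9, level 1).
Iteration 2: level < 1 fails for all current rows; recursion stops.
SUM(level) = 0 + 1 + 1 = 2.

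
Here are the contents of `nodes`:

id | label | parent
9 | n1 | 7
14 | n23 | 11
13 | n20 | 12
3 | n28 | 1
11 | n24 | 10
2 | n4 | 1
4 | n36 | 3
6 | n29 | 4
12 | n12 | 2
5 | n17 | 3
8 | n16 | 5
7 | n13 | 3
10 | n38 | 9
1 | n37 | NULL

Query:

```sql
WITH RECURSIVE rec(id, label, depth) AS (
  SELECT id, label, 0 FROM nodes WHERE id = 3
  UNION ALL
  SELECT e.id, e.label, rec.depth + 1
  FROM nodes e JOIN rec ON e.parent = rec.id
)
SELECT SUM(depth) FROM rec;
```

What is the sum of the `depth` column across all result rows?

21

Base: id=3 (n28) at depth 0.
Iteration 1: rows with parent in {3} -> n36 (id 4, depth 1), n17 (id 5, depth 1), n13 (id 7, depth 1).
Iteration 2: rows with parent in {4,5,7} -> n29 (id 6, depth 2), n16 (id 8, depth 2), n1 (id 9, depth 2).
Iteration 3: rows with parent in {6,8,9} -> n38 (id 10, depth 3).
Iteration 4: rows with parent in {10} -> n24 (id 11, depth 4).
Iteration 5: rows with parent in {11} -> n23 (id 14, depth 5).
Iteration 6: no rows with parent in {14}; recursion stops.
SUM(depth) = 0 + 1 + 1 + 1 + 2 + 2 + 2 + 3 + 4 + 5 = 21.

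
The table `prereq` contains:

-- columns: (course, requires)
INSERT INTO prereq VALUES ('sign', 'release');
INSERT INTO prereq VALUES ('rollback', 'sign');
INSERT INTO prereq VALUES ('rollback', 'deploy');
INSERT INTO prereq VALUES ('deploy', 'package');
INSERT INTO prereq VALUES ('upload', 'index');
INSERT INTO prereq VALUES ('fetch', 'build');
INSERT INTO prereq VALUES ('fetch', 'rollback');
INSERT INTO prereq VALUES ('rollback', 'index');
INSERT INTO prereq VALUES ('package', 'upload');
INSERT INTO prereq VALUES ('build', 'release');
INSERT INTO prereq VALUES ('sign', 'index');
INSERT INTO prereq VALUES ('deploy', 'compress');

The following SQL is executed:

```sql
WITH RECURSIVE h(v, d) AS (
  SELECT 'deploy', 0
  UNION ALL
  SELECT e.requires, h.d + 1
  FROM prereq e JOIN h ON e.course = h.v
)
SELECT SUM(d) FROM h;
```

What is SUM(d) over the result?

7

Base: (deploy, d=0).
Iteration 1: edges from {deploy} -> (compress, d=1), (package, d=1).
Iteration 2: edges from {compress,package} -> (upload, d=2).
Iteration 3: edges from {upload} -> (index, d=3).
Iteration 4: no outgoing edges from {index}; recursion stops.
SUM(d) = 0 + 1 + 1 + 2 + 3 = 7.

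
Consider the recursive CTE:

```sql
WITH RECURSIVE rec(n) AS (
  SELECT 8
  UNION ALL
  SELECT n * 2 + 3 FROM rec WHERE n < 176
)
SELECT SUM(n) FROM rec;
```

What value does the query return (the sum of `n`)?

Base: n=8.
Iteration 1: 8 < 176 holds -> n = 8 * 2 + 3 = 19.
Iteration 2: 19 < 176 holds -> n = 19 * 2 + 3 = 41.
Iteration 3: 41 < 176 holds -> n = 41 * 2 + 3 = 85.
Iteration 4: 85 < 176 holds -> n = 85 * 2 + 3 = 173.
Iteration 5: 173 < 176 holds -> n = 173 * 2 + 3 = 349.
Iteration 6: 349 < 176 fails; recursion stops.
SUM(n) = 8 + 19 + 41 + 85 + 173 + 349 = 675.

675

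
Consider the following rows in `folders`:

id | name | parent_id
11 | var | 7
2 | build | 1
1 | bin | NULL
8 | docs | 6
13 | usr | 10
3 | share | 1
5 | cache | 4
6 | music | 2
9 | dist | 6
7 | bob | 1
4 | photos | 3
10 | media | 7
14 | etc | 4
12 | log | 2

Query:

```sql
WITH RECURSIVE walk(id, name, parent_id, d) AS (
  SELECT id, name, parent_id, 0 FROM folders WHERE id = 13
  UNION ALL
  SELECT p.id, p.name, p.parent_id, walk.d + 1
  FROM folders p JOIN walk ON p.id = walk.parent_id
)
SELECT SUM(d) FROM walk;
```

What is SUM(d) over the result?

6

Base: id=13 (usr), parent_id=10, d 0.
Iteration 1: join on id=10 -> media (id 10, parent_id=7, d 1).
Iteration 2: join on id=7 -> bob (id 7, parent_id=1, d 2).
Iteration 3: join on id=1 -> bin (id 1, parent_id=NULL, d 3).
Iteration 4: parent_id is NULL; no match; recursion stops.
SUM(d) = 0 + 1 + 2 + 3 = 6.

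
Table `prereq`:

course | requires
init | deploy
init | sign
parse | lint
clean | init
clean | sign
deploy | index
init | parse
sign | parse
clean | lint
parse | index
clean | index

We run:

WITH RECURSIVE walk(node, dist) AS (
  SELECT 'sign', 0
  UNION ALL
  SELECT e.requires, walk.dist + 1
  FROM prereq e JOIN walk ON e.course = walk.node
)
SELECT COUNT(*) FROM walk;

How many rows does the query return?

4

Base: (sign, dist=0).
Iteration 1: edges from {sign} -> (parse, dist=1).
Iteration 2: edges from {parse} -> (index, dist=2), (lint, dist=2).
Iteration 3: no outgoing edges from {index,lint}; recursion stops.
Total rows emitted: 4.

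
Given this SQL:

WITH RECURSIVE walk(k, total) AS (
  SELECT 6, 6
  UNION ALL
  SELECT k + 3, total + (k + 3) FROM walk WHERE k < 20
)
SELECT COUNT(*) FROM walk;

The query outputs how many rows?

6

Base: k=6, total=6.
Iteration 1: 6 < 20 holds -> k = 6 + 3 = 9, total = 6 + 9 = 15.
Iteration 2: 9 < 20 holds -> k = 9 + 3 = 12, total = 15 + 12 = 27.
Iteration 3: 12 < 20 holds -> k = 12 + 3 = 15, total = 27 + 15 = 42.
Iteration 4: 15 < 20 holds -> k = 15 + 3 = 18, total = 42 + 18 = 60.
Iteration 5: 18 < 20 holds -> k = 18 + 3 = 21, total = 60 + 21 = 81.
Iteration 6: 21 < 20 fails; recursion stops.
Total rows emitted: 6.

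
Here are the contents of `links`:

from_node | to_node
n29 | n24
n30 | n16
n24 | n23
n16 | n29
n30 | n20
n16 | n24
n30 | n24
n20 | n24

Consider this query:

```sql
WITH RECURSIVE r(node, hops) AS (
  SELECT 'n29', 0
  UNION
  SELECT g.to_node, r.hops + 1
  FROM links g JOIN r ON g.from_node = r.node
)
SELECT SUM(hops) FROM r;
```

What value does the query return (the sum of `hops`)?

3

Base: (n29, hops=0).
Iteration 1: edges from {n29} -> (n24, hops=1).
Iteration 2: edges from {n24} -> (n23, hops=2).
Iteration 3: no outgoing edges from {n23}; recursion stops.
SUM(hops) = 0 + 1 + 2 = 3.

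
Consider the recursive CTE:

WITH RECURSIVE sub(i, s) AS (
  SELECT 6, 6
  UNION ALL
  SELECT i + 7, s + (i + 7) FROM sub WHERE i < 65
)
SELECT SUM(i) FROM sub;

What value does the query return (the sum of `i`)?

375

Base: i=6, s=6.
Iteration 1: 6 < 65 holds -> i = 6 + 7 = 13, s = 6 + 13 = 19.
Iteration 2: 13 < 65 holds -> i = 13 + 7 = 20, s = 19 + 20 = 39.
Iteration 3: 20 < 65 holds -> i = 20 + 7 = 27, s = 39 + 27 = 66.
Iteration 4: 27 < 65 holds -> i = 27 + 7 = 34, s = 66 + 34 = 100.
Iteration 5: 34 < 65 holds -> i = 34 + 7 = 41, s = 100 + 41 = 141.
Iteration 6: 41 < 65 holds -> i = 41 + 7 = 48, s = 141 + 48 = 189.
Iteration 7: 48 < 65 holds -> i = 48 + 7 = 55, s = 189 + 55 = 244.
Iteration 8: 55 < 65 holds -> i = 55 + 7 = 62, s = 244 + 62 = 306.
Iteration 9: 62 < 65 holds -> i = 62 + 7 = 69, s = 306 + 69 = 375.
Iteration 10: 69 < 65 fails; recursion stops.
SUM(i) = 6 + 13 + 20 + 27 + 34 + 41 + 48 + 55 + 62 + 69 = 375.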